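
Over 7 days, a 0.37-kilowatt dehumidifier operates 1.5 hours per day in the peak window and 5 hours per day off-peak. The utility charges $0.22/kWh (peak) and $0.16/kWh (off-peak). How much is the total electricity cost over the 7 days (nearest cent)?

$2.93

Peak energy = 0.37 kW × 1.5 h × 7 = 3.885 kWh
Off-peak energy = 0.37 kW × 5 h × 7 = 12.95 kWh
Cost = 3.885 × $0.22 + 12.95 × $0.16 = $0.8547 + $2.072 = $2.93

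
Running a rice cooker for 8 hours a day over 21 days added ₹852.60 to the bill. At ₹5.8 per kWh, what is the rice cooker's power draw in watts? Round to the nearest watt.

Energy = ₹852.60 ÷ ₹5.8/kWh = 147 kWh
Runtime = 8 h/day × 21 days = 168 h
Power = 147 kWh ÷ 168 h = 0.875 kW = 875 W

875 W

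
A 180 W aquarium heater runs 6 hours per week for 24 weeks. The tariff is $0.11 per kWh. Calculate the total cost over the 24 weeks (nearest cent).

Runtime = 6 h/week × 24 weeks = 144 h
Energy = 0.18 kW × 144 h = 25.92 kWh
Cost = 25.92 kWh × $0.11/kWh = $2.85

$2.85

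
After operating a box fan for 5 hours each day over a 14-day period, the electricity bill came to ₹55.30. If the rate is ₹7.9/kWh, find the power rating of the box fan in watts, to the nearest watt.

100 W

Energy = ₹55.30 ÷ ₹7.9/kWh = 7 kWh
Runtime = 5 h/day × 14 days = 70 h
Power = 7 kWh ÷ 70 h = 0.1 kW = 100 W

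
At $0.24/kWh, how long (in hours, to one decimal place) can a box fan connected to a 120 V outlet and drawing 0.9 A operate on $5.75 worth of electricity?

221.8 h

Power = 0.9 A × 120 V = 108 W = 0.108 kW
Energy available = $5.75 ÷ $0.24/kWh = 23.9583 kWh
Hours = 23.9583 kWh ÷ 0.108 kW = 221.8 h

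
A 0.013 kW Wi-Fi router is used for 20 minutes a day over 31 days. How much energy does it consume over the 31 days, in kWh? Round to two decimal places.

Runtime = 20 min × 31 = 620 min = 10.333333… h
Energy = 0.013 kW × 10.333333… h = 0.134333… kWh ≈ 0.13 kWh

0.13 kWh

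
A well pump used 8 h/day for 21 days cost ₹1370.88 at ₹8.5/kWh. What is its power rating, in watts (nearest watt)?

Energy = ₹1370.88 ÷ ₹8.5/kWh = 161.28 kWh
Runtime = 8 h/day × 21 days = 168 h
Power = 161.28 kWh ÷ 168 h = 0.96 kW = 960 W

960 W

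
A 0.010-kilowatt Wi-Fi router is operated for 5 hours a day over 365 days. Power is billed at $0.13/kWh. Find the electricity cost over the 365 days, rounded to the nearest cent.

$2.37

Runtime = 5 h/day × 365 days = 1825 h
Energy = 0.01 kW × 1825 h = 18.25 kWh
Cost = 18.25 kWh × $0.13/kWh = $2.37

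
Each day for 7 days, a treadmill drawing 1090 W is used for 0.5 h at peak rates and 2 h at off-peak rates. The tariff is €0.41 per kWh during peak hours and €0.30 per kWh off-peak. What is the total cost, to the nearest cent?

€6.14

Peak energy = 1.09 kW × 0.5 h × 7 = 3.815 kWh
Off-peak energy = 1.09 kW × 2 h × 7 = 15.26 kWh
Cost = 3.815 × €0.41 + 15.26 × €0.30 = €1.56415 + €4.578 = €6.14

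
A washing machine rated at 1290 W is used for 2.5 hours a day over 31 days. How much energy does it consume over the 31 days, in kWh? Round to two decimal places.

Runtime = 2.5 h/day × 31 days = 77.5 h
Energy = 1.29 kW × 77.5 h = 99.975 kWh ≈ 99.98 kWh

99.98 kWh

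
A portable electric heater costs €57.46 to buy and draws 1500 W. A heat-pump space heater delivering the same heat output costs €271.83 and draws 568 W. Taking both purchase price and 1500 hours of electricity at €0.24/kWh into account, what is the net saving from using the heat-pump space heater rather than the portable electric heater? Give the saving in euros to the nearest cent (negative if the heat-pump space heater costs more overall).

portable electric heater: €57.46 + (1500/1000) kW × 1500 h × €0.24 = €57.46 + €540 = €597.46
heat-pump space heater: €271.83 + (568/1000) kW × 1500 h × €0.24 = €271.83 + €204.48 = €476.31
Saving = €597.46 − €476.31 = €121.15

€121.15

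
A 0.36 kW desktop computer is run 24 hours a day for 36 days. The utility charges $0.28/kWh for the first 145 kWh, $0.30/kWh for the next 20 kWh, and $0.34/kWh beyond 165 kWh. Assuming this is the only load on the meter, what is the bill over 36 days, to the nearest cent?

Runtime = 24 h × 36 = 864 h
Energy = 0.36 kW × 864 h = 311.04 kWh
Tier 1 (0–145 kWh): 145 × $0.28 = $40.6
Tier 2 (145–165 kWh): 20 × $0.30 = $6
Above 165 kWh: 146.04 × $0.34 = $49.6536
Bill = $96.25

$96.25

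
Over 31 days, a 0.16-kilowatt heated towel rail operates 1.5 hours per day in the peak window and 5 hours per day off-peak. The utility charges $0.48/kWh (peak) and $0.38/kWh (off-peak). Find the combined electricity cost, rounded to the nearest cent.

Peak energy = 0.16 kW × 1.5 h × 31 = 7.44 kWh
Off-peak energy = 0.16 kW × 5 h × 31 = 24.8 kWh
Cost = 7.44 × $0.48 + 24.8 × $0.38 = $3.5712 + $9.424 = $13.00

$13.00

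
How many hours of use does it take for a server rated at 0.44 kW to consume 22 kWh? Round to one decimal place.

Hours = 22 kWh ÷ 0.44 kW = 50.0 h

50.0 h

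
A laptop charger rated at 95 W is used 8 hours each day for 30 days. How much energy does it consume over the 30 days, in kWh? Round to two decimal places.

22.80 kWh

Runtime = 8 h/day × 30 days = 240 h
Energy = 0.095 kW × 240 h = 22.8 kWh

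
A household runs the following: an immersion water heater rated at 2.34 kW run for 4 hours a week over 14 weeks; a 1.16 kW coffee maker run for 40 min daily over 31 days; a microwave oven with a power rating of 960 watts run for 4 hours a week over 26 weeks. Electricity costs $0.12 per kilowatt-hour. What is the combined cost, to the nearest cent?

immersion water heater: Runtime = 4 h/week × 14 weeks = 56 h
immersion water heater: 2.34 kW × 56 h = 131.04 kWh
coffee maker: Runtime = 40 min × 31 = 1240 min = 20.666666… h
coffee maker: 1.16 kW × 20.666666… h = 23.973333… kWh
microwave oven: Runtime = 4 h/week × 26 weeks = 104 h
microwave oven: 0.96 kW × 104 h = 99.84 kWh
Total energy = 254.853333… kWh
Cost = 254.853333… × $0.12 = $30.58

$30.58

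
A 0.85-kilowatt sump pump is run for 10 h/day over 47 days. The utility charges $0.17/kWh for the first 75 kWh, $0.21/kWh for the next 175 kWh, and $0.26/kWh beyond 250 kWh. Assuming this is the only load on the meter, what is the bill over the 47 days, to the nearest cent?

Runtime = 10 h/day × 47 days = 470 h
Energy = 0.85 kW × 470 h = 399.5 kWh
Tier 1 (0–75 kWh): 75 × $0.17 = $12.75
Tier 2 (75–250 kWh): 175 × $0.21 = $36.75
Above 250 kWh: 149.5 × $0.26 = $38.87
Bill = $88.37

$88.37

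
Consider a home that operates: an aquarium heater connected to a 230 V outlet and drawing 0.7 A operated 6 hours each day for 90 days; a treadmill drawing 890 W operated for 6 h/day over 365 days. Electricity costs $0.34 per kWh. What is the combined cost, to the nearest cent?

aquarium heater: Power = 0.7 A × 230 V = 161 W = 0.161 kW
aquarium heater: Runtime = 6 h/day × 90 days = 540 h
aquarium heater: 0.161 kW × 540 h = 86.94 kWh
treadmill: Runtime = 6 h/day × 365 days = 2190 h
treadmill: 0.89 kW × 2190 h = 1949.1 kWh
Total energy = 2036.04 kWh
Cost = 2036.04 × $0.34 = $692.25

$692.25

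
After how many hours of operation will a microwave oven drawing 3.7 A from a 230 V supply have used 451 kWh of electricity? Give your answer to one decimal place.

530.0 h

Power = 3.7 A × 230 V = 851 W = 0.851 kW
Hours = 451 kWh ÷ 0.851 kW = 530.0 h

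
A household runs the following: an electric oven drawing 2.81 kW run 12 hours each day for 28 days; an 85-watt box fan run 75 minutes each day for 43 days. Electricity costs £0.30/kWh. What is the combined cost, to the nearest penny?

£284.62

electric oven: Runtime = 12 h/day × 28 days = 336 h
electric oven: 2.81 kW × 336 h = 944.16 kWh
box fan: Runtime = 75 min × 43 = 3225 min = 53.75 h
box fan: 0.085 kW × 53.75 h = 4.56875 kWh
Total energy = 948.72875 kWh
Cost = 948.72875 × £0.30 = £284.62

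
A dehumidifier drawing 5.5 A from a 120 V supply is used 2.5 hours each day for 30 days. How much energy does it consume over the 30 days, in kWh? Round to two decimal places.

49.50 kWh

Power = 5.5 A × 120 V = 660 W = 0.66 kW
Runtime = 2.5 h/day × 30 days = 75 h
Energy = 0.66 kW × 75 h = 49.5 kWh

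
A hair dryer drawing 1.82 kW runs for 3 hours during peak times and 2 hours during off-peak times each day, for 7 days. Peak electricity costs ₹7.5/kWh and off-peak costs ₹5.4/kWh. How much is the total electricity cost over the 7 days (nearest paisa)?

Peak energy = 1.82 kW × 3 h × 7 = 38.22 kWh
Off-peak energy = 1.82 kW × 2 h × 7 = 25.48 kWh
Cost = 38.22 × ₹7.5 + 25.48 × ₹5.4 = ₹286.65 + ₹137.592 = ₹424.24

₹424.24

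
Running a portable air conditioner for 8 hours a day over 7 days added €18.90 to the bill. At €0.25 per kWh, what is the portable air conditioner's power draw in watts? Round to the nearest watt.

Energy = €18.90 ÷ €0.25/kWh = 75.6 kWh
Runtime = 8 h/day × 7 days = 56 h
Power = 75.6 kWh ÷ 56 h = 1.35 kW = 1350 W

1350 W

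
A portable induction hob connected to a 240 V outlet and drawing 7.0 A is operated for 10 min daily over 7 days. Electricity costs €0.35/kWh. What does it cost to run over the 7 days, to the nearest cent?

€0.69

Power = 7.0 A × 240 V = 1680 W = 1.68 kW
Runtime = 10 min × 7 = 70 min = 1.166666… h
Energy = 1.68 kW × 1.166666… h = 1.96 kWh
Cost = 1.96 kWh × €0.35/kWh = €0.69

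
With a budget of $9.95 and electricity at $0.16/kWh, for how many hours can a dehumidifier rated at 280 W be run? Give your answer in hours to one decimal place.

Energy available = $9.95 ÷ $0.16/kWh = 62.1875 kWh
Hours = 62.1875 kWh ÷ 0.28 kW = 222.1 h

222.1 h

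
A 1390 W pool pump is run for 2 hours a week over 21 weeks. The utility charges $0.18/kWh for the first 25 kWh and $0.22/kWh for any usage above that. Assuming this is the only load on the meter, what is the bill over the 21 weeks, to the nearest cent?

$11.84

Runtime = 2 h/week × 21 weeks = 42 h
Energy = 1.39 kW × 42 h = 58.38 kWh
Tier 1 (0–25 kWh): 25 × $0.18 = $4.5
Above 25 kWh: 33.38 × $0.22 = $7.3436
Bill = $11.84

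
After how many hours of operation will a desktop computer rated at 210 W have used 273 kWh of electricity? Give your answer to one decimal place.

1300.0 h

Hours = 273 kWh ÷ 0.21 kW = 1300.0 h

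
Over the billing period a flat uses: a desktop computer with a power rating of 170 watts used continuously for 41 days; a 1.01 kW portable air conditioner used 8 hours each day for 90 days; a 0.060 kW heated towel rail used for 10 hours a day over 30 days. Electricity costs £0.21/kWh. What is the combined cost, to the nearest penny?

£191.62

desktop computer: Runtime = 24 h × 41 = 984 h
desktop computer: 0.17 kW × 984 h = 167.28 kWh
portable air conditioner: Runtime = 8 h/day × 90 days = 720 h
portable air conditioner: 1.01 kW × 720 h = 727.2 kWh
heated towel rail: Runtime = 10 h/day × 30 days = 300 h
heated towel rail: 0.06 kW × 300 h = 18 kWh
Total energy = 912.48 kWh
Cost = 912.48 × £0.21 = £191.62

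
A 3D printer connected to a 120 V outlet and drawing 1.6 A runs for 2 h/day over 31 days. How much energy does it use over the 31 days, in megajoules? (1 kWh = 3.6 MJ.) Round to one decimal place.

Power = 1.6 A × 120 V = 192 W = 0.192 kW
Runtime = 2 h/day × 31 days = 62 h
Energy = 0.192 kW × 62 h = 11.904 kWh
= 11.904 × 3.6 MJ = 42.9 MJ

42.9 MJ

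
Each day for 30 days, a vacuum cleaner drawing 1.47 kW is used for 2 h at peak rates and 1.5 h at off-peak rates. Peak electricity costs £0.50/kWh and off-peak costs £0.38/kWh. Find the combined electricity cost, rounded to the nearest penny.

£69.24

Peak energy = 1.47 kW × 2 h × 30 = 88.2 kWh
Off-peak energy = 1.47 kW × 1.5 h × 30 = 66.15 kWh
Cost = 88.2 × £0.50 + 66.15 × £0.38 = £44.1 + £25.137 = £69.24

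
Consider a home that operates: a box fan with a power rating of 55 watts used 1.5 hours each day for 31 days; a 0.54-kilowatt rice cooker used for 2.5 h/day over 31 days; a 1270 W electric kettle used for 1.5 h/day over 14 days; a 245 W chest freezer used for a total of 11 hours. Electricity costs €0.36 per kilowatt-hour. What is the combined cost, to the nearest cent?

box fan: Runtime = 1.5 h/day × 31 days = 46.5 h
box fan: 0.055 kW × 46.5 h = 2.5575 kWh
rice cooker: Runtime = 2.5 h/day × 31 days = 77.5 h
rice cooker: 0.54 kW × 77.5 h = 41.85 kWh
electric kettle: Runtime = 1.5 h/day × 14 days = 21 h
electric kettle: 1.27 kW × 21 h = 26.67 kWh
chest freezer: 0.245 kW × 11 h = 2.695 kWh
Total energy = 73.7725 kWh
Cost = 73.7725 × €0.36 = €26.56

€26.56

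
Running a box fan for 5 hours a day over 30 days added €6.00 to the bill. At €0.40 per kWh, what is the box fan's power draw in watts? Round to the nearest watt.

100 W

Energy = €6.00 ÷ €0.40/kWh = 15 kWh
Runtime = 5 h/day × 30 days = 150 h
Power = 15 kWh ÷ 150 h = 0.1 kW = 100 W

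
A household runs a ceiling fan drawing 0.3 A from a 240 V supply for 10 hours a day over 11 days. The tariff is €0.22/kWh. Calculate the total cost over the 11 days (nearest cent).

€1.74

Power = 0.3 A × 240 V = 72 W = 0.072 kW
Runtime = 10 h/day × 11 days = 110 h
Energy = 0.072 kW × 110 h = 7.92 kWh
Cost = 7.92 kWh × €0.22/kWh = €1.74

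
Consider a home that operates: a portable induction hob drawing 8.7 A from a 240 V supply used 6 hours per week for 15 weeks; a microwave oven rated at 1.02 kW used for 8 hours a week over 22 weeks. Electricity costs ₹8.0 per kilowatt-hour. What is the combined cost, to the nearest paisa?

₹2939.52

portable induction hob: Power = 8.7 A × 240 V = 2088 W = 2.088 kW
portable induction hob: Runtime = 6 h/week × 15 weeks = 90 h
portable induction hob: 2.088 kW × 90 h = 187.92 kWh
microwave oven: Runtime = 8 h/week × 22 weeks = 176 h
microwave oven: 1.02 kW × 176 h = 179.52 kWh
Total energy = 367.44 kWh
Cost = 367.44 × ₹8.0 = ₹2939.52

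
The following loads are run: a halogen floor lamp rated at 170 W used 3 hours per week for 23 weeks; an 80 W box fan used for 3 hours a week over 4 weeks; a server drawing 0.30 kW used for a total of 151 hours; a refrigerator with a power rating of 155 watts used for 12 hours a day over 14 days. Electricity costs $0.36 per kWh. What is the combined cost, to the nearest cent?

$30.25

halogen floor lamp: Runtime = 3 h/week × 23 weeks = 69 h
halogen floor lamp: 0.17 kW × 69 h = 11.73 kWh
box fan: Runtime = 3 h/week × 4 weeks = 12 h
box fan: 0.08 kW × 12 h = 0.96 kWh
server: 0.3 kW × 151 h = 45.3 kWh
refrigerator: Runtime = 12 h/day × 14 days = 168 h
refrigerator: 0.155 kW × 168 h = 26.04 kWh
Total energy = 84.03 kWh
Cost = 84.03 × $0.36 = $30.25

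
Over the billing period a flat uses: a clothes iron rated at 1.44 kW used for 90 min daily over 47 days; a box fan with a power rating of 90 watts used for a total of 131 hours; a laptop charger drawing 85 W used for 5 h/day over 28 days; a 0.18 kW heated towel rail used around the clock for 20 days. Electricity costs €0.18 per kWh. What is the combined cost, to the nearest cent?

€38.09

clothes iron: Runtime = 90 min × 47 = 4230 min = 70.5 h
clothes iron: 1.44 kW × 70.5 h = 101.52 kWh
box fan: 0.09 kW × 131 h = 11.79 kWh
laptop charger: Runtime = 5 h/day × 28 days = 140 h
laptop charger: 0.085 kW × 140 h = 11.9 kWh
heated towel rail: Runtime = 24 h × 20 = 480 h
heated towel rail: 0.18 kW × 480 h = 86.4 kWh
Total energy = 211.61 kWh
Cost = 211.61 × €0.18 = €38.09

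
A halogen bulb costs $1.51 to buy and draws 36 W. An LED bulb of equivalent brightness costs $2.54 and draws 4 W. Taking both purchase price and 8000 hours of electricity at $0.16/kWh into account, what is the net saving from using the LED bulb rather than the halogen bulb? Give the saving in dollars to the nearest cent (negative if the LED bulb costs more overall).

halogen bulb: $1.51 + (36/1000) kW × 8000 h × $0.16 = $1.51 + $46.08 = $47.59
LED bulb: $2.54 + (4/1000) kW × 8000 h × $0.16 = $2.54 + $5.12 = $7.66
Saving = $47.59 − $7.66 = $39.93

$39.93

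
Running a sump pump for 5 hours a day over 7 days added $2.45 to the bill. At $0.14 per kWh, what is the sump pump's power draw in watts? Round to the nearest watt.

Energy = $2.45 ÷ $0.14/kWh = 17.5 kWh
Runtime = 5 h/day × 7 days = 35 h
Power = 17.5 kWh ÷ 35 h = 0.5 kW = 500 W

500 W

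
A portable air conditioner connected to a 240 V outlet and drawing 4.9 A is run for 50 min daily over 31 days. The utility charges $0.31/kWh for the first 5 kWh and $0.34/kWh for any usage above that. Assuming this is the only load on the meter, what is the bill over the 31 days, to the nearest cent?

$10.18

Power = 4.9 A × 240 V = 1176 W = 1.176 kW
Runtime = 50 min × 31 = 1550 min = 25.833333… h
Energy = 1.176 kW × 25.833333… h = 30.38 kWh
Tier 1 (0–5 kWh): 5 × $0.31 = $1.55
Above 5 kWh: 25.38 × $0.34 = $8.6292
Bill = $10.18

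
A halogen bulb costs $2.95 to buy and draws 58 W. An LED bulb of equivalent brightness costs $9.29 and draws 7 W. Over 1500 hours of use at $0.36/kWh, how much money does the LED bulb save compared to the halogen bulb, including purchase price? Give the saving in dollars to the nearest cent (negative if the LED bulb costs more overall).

halogen bulb: $2.95 + (58/1000) kW × 1500 h × $0.36 = $2.95 + $31.32 = $34.27
LED bulb: $9.29 + (7/1000) kW × 1500 h × $0.36 = $9.29 + $3.78 = $13.07
Saving = $34.27 − $13.07 = $21.2

$21.20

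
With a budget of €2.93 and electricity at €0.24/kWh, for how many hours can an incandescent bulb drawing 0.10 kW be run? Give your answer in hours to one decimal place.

122.1 h

Energy available = €2.93 ÷ €0.24/kWh = 12.2083 kWh
Hours = 12.2083 kWh ÷ 0.1 kW = 122.1 h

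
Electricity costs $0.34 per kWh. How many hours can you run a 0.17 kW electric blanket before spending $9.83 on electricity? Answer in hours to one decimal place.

170.1 h

Energy available = $9.83 ÷ $0.34/kWh = 28.9118 kWh
Hours = 28.9118 kWh ÷ 0.17 kW = 170.1 h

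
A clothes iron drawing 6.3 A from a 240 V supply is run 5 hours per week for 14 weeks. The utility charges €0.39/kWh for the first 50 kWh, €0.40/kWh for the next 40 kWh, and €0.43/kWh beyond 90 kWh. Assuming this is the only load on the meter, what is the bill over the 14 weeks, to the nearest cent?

€42.31

Power = 6.3 A × 240 V = 1512 W = 1.512 kW
Runtime = 5 h/week × 14 weeks = 70 h
Energy = 1.512 kW × 70 h = 105.84 kWh
Tier 1 (0–50 kWh): 50 × €0.39 = €19.5
Tier 2 (50–90 kWh): 40 × €0.40 = €16
Above 90 kWh: 15.84 × €0.43 = €6.8112
Bill = €42.31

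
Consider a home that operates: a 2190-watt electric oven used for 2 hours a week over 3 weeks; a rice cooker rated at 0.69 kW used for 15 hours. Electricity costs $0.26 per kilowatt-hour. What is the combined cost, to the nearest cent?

electric oven: Runtime = 2 h/week × 3 weeks = 6 h
electric oven: 2.19 kW × 6 h = 13.14 kWh
rice cooker: 0.69 kW × 15 h = 10.35 kWh
Total energy = 23.49 kWh
Cost = 23.49 × $0.26 = $6.11

$6.11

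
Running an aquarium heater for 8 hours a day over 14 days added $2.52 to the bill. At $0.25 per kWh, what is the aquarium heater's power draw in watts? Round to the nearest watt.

90 W

Energy = $2.52 ÷ $0.25/kWh = 10.08 kWh
Runtime = 8 h/day × 14 days = 112 h
Power = 10.08 kWh ÷ 112 h = 0.09 kW = 90 W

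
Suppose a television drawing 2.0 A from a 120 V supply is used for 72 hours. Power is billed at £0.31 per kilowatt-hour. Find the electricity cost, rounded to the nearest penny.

£5.36

Power = 2.0 A × 120 V = 240 W = 0.24 kW
Energy = 0.24 kW × 72 h = 17.28 kWh
Cost = 17.28 kWh × £0.31/kWh = £5.36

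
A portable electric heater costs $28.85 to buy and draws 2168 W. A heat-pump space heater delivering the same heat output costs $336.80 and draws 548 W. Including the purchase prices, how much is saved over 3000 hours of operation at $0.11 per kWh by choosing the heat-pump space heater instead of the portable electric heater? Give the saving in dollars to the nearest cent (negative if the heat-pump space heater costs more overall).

portable electric heater: $28.85 + (2168/1000) kW × 3000 h × $0.11 = $28.85 + $715.44 = $744.29
heat-pump space heater: $336.80 + (548/1000) kW × 3000 h × $0.11 = $336.80 + $180.84 = $517.64
Saving = $744.29 − $517.64 = $226.65

$226.65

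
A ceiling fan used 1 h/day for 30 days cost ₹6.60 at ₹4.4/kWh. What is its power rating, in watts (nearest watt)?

Energy = ₹6.60 ÷ ₹4.4/kWh = 1.5 kWh
Runtime = 1 h/day × 30 days = 30 h
Power = 1.5 kWh ÷ 30 h = 0.05 kW = 50 W

50 W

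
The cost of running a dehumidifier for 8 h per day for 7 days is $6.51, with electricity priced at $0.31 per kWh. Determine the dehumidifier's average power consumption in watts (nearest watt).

375 W

Energy = $6.51 ÷ $0.31/kWh = 21 kWh
Runtime = 8 h/day × 7 days = 56 h
Power = 21 kWh ÷ 56 h = 0.375 kW = 375 W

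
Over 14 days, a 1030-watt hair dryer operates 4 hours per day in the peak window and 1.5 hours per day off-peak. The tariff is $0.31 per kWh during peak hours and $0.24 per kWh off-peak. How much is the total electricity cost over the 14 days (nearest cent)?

Peak energy = 1.03 kW × 4 h × 14 = 57.68 kWh
Off-peak energy = 1.03 kW × 1.5 h × 14 = 21.63 kWh
Cost = 57.68 × $0.31 + 21.63 × $0.24 = $17.8808 + $5.1912 = $23.07

$23.07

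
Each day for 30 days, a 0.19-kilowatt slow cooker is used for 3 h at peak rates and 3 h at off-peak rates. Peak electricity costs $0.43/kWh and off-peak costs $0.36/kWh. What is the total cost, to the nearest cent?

Peak energy = 0.19 kW × 3 h × 30 = 17.1 kWh
Off-peak energy = 0.19 kW × 3 h × 30 = 17.1 kWh
Cost = 17.1 × $0.43 + 17.1 × $0.36 = $7.353 + $6.156 = $13.51

$13.51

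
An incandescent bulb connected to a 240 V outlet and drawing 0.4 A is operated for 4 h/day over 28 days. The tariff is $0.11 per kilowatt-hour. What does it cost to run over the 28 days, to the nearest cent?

Power = 0.4 A × 240 V = 96 W = 0.096 kW
Runtime = 4 h/day × 28 days = 112 h
Energy = 0.096 kW × 112 h = 10.752 kWh
Cost = 10.752 kWh × $0.11/kWh = $1.18

$1.18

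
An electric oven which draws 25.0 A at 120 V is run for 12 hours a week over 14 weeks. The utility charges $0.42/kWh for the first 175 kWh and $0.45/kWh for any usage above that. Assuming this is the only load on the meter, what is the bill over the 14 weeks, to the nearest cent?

$221.55

Power = 25.0 A × 120 V = 3000 W = 3 kW
Runtime = 12 h/week × 14 weeks = 168 h
Energy = 3 kW × 168 h = 504 kWh
Tier 1 (0–175 kWh): 175 × $0.42 = $73.5
Above 175 kWh: 329 × $0.45 = $148.05
Bill = $221.55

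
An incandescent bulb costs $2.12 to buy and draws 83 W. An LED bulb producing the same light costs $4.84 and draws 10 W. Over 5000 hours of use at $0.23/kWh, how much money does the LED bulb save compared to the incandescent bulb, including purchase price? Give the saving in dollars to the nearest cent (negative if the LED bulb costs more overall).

incandescent bulb: $2.12 + (83/1000) kW × 5000 h × $0.23 = $2.12 + $95.45 = $97.57
LED bulb: $4.84 + (10/1000) kW × 5000 h × $0.23 = $4.84 + $11.5 = $16.34
Saving = $97.57 − $16.34 = $81.23

$81.23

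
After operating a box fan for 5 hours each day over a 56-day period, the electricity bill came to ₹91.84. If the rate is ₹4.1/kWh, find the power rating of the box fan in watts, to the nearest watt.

80 W

Energy = ₹91.84 ÷ ₹4.1/kWh = 22.4 kWh
Runtime = 5 h/day × 56 days = 280 h
Power = 22.4 kWh ÷ 280 h = 0.08 kW = 80 W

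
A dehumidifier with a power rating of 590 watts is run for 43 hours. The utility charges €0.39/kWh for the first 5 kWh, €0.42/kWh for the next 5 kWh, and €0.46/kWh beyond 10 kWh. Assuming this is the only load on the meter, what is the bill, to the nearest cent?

Energy = 0.59 kW × 43 h = 25.37 kWh
Tier 1 (0–5 kWh): 5 × €0.39 = €1.95
Tier 2 (5–10 kWh): 5 × €0.42 = €2.1
Above 10 kWh: 15.37 × €0.46 = €7.0702
Bill = €11.12

€11.12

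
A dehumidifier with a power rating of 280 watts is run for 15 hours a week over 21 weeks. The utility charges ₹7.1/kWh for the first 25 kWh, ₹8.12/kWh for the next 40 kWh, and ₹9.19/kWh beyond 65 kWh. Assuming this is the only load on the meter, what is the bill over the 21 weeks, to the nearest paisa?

Runtime = 15 h/week × 21 weeks = 315 h
Energy = 0.28 kW × 315 h = 88.2 kWh
Tier 1 (0–25 kWh): 25 × ₹7.1 = ₹177.5
Tier 2 (25–65 kWh): 40 × ₹8.12 = ₹324.8
Above 65 kWh: 23.2 × ₹9.19 = ₹213.208
Bill = ₹715.51

₹715.51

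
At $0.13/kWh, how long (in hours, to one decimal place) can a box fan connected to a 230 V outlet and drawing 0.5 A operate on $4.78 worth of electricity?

319.7 h

Power = 0.5 A × 230 V = 115 W = 0.115 kW
Energy available = $4.78 ÷ $0.13/kWh = 36.7692 kWh
Hours = 36.7692 kWh ÷ 0.115 kW = 319.7 h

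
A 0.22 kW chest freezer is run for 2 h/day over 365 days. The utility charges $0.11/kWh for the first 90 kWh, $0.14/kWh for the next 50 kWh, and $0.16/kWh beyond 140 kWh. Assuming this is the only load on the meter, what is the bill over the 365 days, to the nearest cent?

Runtime = 2 h/day × 365 days = 730 h
Energy = 0.22 kW × 730 h = 160.6 kWh
Tier 1 (0–90 kWh): 90 × $0.11 = $9.9
Tier 2 (90–140 kWh): 50 × $0.14 = $7
Above 140 kWh: 20.6 × $0.16 = $3.296
Bill = $20.20

$20.20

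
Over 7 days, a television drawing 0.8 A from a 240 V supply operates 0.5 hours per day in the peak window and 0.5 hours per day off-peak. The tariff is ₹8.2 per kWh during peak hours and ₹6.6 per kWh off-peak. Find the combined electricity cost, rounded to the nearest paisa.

Power = 0.8 A × 240 V = 192 W = 0.192 kW
Peak energy = 0.192 kW × 0.5 h × 7 = 0.672 kWh
Off-peak energy = 0.192 kW × 0.5 h × 7 = 0.672 kWh
Cost = 0.672 × ₹8.2 + 0.672 × ₹6.6 = ₹5.5104 + ₹4.4352 = ₹9.95

₹9.95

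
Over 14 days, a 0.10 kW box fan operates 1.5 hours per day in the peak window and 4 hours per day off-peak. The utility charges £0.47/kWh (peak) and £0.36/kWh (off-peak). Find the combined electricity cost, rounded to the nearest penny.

£3.00

Peak energy = 0.1 kW × 1.5 h × 14 = 2.1 kWh
Off-peak energy = 0.1 kW × 4 h × 14 = 5.6 kWh
Cost = 2.1 × £0.47 + 5.6 × £0.36 = £0.987 + £2.016 = £3.00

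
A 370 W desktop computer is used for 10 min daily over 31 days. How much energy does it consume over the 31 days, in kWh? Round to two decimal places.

Runtime = 10 min × 31 = 310 min = 5.166666… h
Energy = 0.37 kW × 5.166666… h = 1.911666… kWh ≈ 1.91 kWh

1.91 kWh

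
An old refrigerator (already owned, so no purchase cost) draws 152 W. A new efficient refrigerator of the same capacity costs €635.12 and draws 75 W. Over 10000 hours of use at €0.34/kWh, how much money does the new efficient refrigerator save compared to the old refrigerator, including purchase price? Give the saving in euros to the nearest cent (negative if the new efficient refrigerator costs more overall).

-€373.32

old refrigerator: €0.00 + (152/1000) kW × 10000 h × €0.34 = €0.00 + €516.8 = €516.8
new efficient refrigerator: €635.12 + (75/1000) kW × 10000 h × €0.34 = €635.12 + €255 = €890.12
Saving = €516.8 − €890.12 = −€373.32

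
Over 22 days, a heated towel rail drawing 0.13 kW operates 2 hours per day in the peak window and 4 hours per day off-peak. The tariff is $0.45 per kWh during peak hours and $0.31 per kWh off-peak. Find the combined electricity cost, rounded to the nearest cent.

$6.12

Peak energy = 0.13 kW × 2 h × 22 = 5.72 kWh
Off-peak energy = 0.13 kW × 4 h × 22 = 11.44 kWh
Cost = 5.72 × $0.45 + 11.44 × $0.31 = $2.574 + $3.5464 = $6.12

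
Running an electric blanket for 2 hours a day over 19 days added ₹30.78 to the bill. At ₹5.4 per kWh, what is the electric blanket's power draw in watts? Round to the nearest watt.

150 W

Energy = ₹30.78 ÷ ₹5.4/kWh = 5.7 kWh
Runtime = 2 h/day × 19 days = 38 h
Power = 5.7 kWh ÷ 38 h = 0.15 kW = 150 W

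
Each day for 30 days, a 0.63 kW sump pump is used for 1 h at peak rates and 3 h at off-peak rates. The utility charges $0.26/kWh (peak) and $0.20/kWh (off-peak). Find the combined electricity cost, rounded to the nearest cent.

$16.25

Peak energy = 0.63 kW × 1 h × 30 = 18.9 kWh
Off-peak energy = 0.63 kW × 3 h × 30 = 56.7 kWh
Cost = 18.9 × $0.26 + 56.7 × $0.20 = $4.914 + $11.34 = $16.25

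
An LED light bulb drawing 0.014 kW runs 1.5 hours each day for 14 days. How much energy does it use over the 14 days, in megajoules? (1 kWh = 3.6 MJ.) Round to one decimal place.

1.1 MJ

Runtime = 1.5 h/day × 14 days = 21 h
Energy = 0.014 kW × 21 h = 0.294 kWh
= 0.294 × 3.6 MJ = 1.1 MJ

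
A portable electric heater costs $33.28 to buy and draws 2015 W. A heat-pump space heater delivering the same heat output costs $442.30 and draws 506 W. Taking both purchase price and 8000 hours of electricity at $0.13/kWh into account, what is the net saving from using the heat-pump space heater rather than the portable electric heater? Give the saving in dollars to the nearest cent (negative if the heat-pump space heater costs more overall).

portable electric heater: $33.28 + (2015/1000) kW × 8000 h × $0.13 = $33.28 + $2095.6 = $2128.88
heat-pump space heater: $442.30 + (506/1000) kW × 8000 h × $0.13 = $442.30 + $526.24 = $968.54
Saving = $2128.88 − $968.54 = $1160.34

$1160.34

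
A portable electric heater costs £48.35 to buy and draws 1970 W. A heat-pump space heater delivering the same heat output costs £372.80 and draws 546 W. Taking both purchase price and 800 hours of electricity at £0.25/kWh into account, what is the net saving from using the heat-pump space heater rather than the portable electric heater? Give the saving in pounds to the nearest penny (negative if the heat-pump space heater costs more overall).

portable electric heater: £48.35 + (1970/1000) kW × 800 h × £0.25 = £48.35 + £394 = £442.35
heat-pump space heater: £372.80 + (546/1000) kW × 800 h × £0.25 = £372.80 + £109.2 = £482
Saving = £442.35 − £482 = −£39.65

-£39.65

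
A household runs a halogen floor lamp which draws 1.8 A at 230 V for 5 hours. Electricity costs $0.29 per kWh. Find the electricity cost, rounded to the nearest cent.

$0.60

Power = 1.8 A × 230 V = 414 W = 0.414 kW
Energy = 0.414 kW × 5 h = 2.07 kWh
Cost = 2.07 kWh × $0.29/kWh = $0.60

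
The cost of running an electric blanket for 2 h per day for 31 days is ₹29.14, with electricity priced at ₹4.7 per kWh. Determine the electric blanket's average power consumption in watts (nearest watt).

100 W

Energy = ₹29.14 ÷ ₹4.7/kWh = 6.2 kWh
Runtime = 2 h/day × 31 days = 62 h
Power = 6.2 kWh ÷ 62 h = 0.1 kW = 100 W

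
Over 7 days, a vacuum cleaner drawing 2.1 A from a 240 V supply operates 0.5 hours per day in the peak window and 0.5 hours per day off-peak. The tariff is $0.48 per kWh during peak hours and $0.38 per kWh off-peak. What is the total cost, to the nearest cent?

Power = 2.1 A × 240 V = 504 W = 0.504 kW
Peak energy = 0.504 kW × 0.5 h × 7 = 1.764 kWh
Off-peak energy = 0.504 kW × 0.5 h × 7 = 1.764 kWh
Cost = 1.764 × $0.48 + 1.764 × $0.38 = $0.84672 + $0.67032 = $1.52

$1.52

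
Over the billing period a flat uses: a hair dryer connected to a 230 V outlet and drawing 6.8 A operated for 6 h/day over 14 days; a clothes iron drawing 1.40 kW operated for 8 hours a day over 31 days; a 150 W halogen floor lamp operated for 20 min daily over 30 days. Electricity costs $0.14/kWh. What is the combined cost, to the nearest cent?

hair dryer: Power = 6.8 A × 230 V = 1564 W = 1.564 kW
hair dryer: Runtime = 6 h/day × 14 days = 84 h
hair dryer: 1.564 kW × 84 h = 131.376 kWh
clothes iron: Runtime = 8 h/day × 31 days = 248 h
clothes iron: 1.4 kW × 248 h = 347.2 kWh
halogen floor lamp: Runtime = 20 min × 30 = 600 min = 10 h
halogen floor lamp: 0.15 kW × 10 h = 1.5 kWh
Total energy = 480.076 kWh
Cost = 480.076 × $0.14 = $67.21

$67.21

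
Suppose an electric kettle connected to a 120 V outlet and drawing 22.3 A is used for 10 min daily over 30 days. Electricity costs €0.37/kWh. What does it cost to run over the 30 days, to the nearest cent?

€4.95

Power = 22.3 A × 120 V = 2676 W = 2.676 kW
Runtime = 10 min × 30 = 300 min = 5 h
Energy = 2.676 kW × 5 h = 13.38 kWh
Cost = 13.38 kWh × €0.37/kWh = €4.95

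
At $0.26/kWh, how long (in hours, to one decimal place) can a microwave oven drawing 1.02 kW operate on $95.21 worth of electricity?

359.0 h

Energy available = $95.21 ÷ $0.26/kWh = 366.1923 kWh
Hours = 366.1923 kWh ÷ 1.02 kW = 359.0 h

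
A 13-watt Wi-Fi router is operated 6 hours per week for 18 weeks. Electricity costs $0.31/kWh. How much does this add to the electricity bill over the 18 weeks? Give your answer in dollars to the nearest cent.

Runtime = 6 h/week × 18 weeks = 108 h
Energy = 0.013 kW × 108 h = 1.404 kWh
Cost = 1.404 kWh × $0.31/kWh = $0.44

$0.44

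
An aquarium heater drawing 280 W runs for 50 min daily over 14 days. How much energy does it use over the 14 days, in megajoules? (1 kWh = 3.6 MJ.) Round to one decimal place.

Runtime = 50 min × 14 = 700 min = 11.666666… h
Energy = 0.28 kW × 11.666666… h = 3.266666… kWh
= 3.266666… × 3.6 MJ = 11.8 MJ

11.8 MJ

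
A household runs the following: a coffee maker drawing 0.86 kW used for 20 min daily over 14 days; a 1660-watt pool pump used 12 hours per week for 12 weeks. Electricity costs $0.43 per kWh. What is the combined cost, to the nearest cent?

coffee maker: Runtime = 20 min × 14 = 280 min = 4.666666… h
coffee maker: 0.86 kW × 4.666666… h = 4.013333… kWh
pool pump: Runtime = 12 h/week × 12 weeks = 144 h
pool pump: 1.66 kW × 144 h = 239.04 kWh
Total energy = 243.053333… kWh
Cost = 243.053333… × $0.43 = $104.51

$104.51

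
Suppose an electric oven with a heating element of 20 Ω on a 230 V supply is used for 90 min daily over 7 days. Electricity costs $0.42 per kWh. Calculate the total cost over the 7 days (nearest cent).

$11.66

Power = V²/R = 230²/20 = 2645 W = 2.645 kW
Runtime = 90 min × 7 = 630 min = 10.5 h
Energy = 2.645 kW × 10.5 h = 27.7725 kWh
Cost = 27.7725 kWh × $0.42/kWh = $11.66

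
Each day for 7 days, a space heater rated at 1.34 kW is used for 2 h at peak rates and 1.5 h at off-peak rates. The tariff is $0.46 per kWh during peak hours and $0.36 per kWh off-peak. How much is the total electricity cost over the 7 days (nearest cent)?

Peak energy = 1.34 kW × 2 h × 7 = 18.76 kWh
Off-peak energy = 1.34 kW × 1.5 h × 7 = 14.07 kWh
Cost = 18.76 × $0.46 + 14.07 × $0.36 = $8.6296 + $5.0652 = $13.69

$13.69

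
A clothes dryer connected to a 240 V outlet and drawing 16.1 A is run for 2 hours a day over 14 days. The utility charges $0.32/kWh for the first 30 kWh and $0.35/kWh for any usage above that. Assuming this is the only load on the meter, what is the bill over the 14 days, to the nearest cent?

$36.97

Power = 16.1 A × 240 V = 3864 W = 3.864 kW
Runtime = 2 h/day × 14 days = 28 h
Energy = 3.864 kW × 28 h = 108.192 kWh
Tier 1 (0–30 kWh): 30 × $0.32 = $9.6
Above 30 kWh: 78.192 × $0.35 = $27.3672
Bill = $36.97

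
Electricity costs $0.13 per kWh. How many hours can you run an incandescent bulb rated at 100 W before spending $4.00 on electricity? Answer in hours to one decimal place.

307.7 h

Energy available = $4.00 ÷ $0.13/kWh = 30.7692 kWh
Hours = 30.7692 kWh ÷ 0.1 kW = 307.7 h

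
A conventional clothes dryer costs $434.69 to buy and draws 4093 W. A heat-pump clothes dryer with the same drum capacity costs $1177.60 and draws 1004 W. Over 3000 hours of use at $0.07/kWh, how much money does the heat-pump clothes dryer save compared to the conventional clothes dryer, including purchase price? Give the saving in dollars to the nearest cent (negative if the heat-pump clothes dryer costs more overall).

conventional clothes dryer: $434.69 + (4093/1000) kW × 3000 h × $0.07 = $434.69 + $859.53 = $1294.22
heat-pump clothes dryer: $1177.60 + (1004/1000) kW × 3000 h × $0.07 = $1177.60 + $210.84 = $1388.44
Saving = $1294.22 − $1388.44 = −$94.22

-$94.22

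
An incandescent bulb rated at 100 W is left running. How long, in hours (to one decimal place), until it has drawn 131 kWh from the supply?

Hours = 131 kWh ÷ 0.1 kW = 1310.0 h

1310.0 h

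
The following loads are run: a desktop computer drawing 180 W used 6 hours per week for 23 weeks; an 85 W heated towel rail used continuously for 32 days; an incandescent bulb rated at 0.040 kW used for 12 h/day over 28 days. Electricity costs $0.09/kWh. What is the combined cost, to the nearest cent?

desktop computer: Runtime = 6 h/week × 23 weeks = 138 h
desktop computer: 0.18 kW × 138 h = 24.84 kWh
heated towel rail: Runtime = 24 h × 32 = 768 h
heated towel rail: 0.085 kW × 768 h = 65.28 kWh
incandescent bulb: Runtime = 12 h/day × 28 days = 336 h
incandescent bulb: 0.04 kW × 336 h = 13.44 kWh
Total energy = 103.56 kWh
Cost = 103.56 × $0.09 = $9.32

$9.32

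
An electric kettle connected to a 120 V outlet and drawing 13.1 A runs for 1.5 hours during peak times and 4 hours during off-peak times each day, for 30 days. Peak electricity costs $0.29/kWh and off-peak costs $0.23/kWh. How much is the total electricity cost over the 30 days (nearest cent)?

Power = 13.1 A × 120 V = 1572 W = 1.572 kW
Peak energy = 1.572 kW × 1.5 h × 30 = 70.74 kWh
Off-peak energy = 1.572 kW × 4 h × 30 = 188.64 kWh
Cost = 70.74 × $0.29 + 188.64 × $0.23 = $20.5146 + $43.3872 = $63.90

$63.90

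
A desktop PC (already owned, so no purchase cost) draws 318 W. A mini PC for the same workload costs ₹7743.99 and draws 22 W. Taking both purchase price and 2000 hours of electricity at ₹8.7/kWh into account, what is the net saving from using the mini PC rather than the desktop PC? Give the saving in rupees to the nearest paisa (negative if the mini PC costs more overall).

-₹2593.59

desktop PC: ₹0.00 + (318/1000) kW × 2000 h × ₹8.7 = ₹0.00 + ₹5533.2 = ₹5533.2
mini PC: ₹7743.99 + (22/1000) kW × 2000 h × ₹8.7 = ₹7743.99 + ₹382.8 = ₹8126.79
Saving = ₹5533.2 − ₹8126.79 = −₹2593.59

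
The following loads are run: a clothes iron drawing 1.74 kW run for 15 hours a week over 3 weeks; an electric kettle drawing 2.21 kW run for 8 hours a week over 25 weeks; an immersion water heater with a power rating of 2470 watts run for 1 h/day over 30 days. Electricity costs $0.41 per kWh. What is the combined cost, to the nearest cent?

clothes iron: Runtime = 15 h/week × 3 weeks = 45 h
clothes iron: 1.74 kW × 45 h = 78.3 kWh
electric kettle: Runtime = 8 h/week × 25 weeks = 200 h
electric kettle: 2.21 kW × 200 h = 442 kWh
immersion water heater: Runtime = 1 h/day × 30 days = 30 h
immersion water heater: 2.47 kW × 30 h = 74.1 kWh
Total energy = 594.4 kWh
Cost = 594.4 × $0.41 = $243.70

$243.70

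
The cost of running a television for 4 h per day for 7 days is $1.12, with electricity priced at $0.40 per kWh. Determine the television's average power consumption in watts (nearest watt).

100 W

Energy = $1.12 ÷ $0.40/kWh = 2.8 kWh
Runtime = 4 h/day × 7 days = 28 h
Power = 2.8 kWh ÷ 28 h = 0.1 kW = 100 W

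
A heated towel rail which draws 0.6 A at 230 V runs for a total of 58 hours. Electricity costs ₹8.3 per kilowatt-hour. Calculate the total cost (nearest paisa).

₹66.43

Power = 0.6 A × 230 V = 138 W = 0.138 kW
Energy = 0.138 kW × 58 h = 8.004 kWh
Cost = 8.004 kWh × ₹8.3/kWh = ₹66.43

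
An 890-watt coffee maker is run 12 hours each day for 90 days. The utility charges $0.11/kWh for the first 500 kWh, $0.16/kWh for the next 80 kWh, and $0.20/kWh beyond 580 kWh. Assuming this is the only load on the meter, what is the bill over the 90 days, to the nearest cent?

$144.04

Runtime = 12 h/day × 90 days = 1080 h
Energy = 0.89 kW × 1080 h = 961.2 kWh
Tier 1 (0–500 kWh): 500 × $0.11 = $55
Tier 2 (500–580 kWh): 80 × $0.16 = $12.8
Above 580 kWh: 381.2 × $0.20 = $76.24
Bill = $144.04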